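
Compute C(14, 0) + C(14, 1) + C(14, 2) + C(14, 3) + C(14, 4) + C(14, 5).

1 + 14 + 91 + 364 + 1001 + 2002 = 3473.

3473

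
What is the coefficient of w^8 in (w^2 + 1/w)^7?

21

General term: C(7,j)·(w^2)^j·(1/w)^(7-j), with w-exponent 2j − 1(7−j) = 3j − 7.
Set 3j − 7 = 8: j = 5.
C(7,5) = 21; 1^5 = 1; 1^2 = 1.
Coefficient = 21 · 1 · 1 = 21.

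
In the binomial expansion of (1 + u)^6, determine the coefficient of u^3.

20

The general term is C(6,j)·(1)^j·(u)^(6-j); the u^3 term has j = 3.
C(6,3) = 20.
Coefficient = C(6,3) = 20.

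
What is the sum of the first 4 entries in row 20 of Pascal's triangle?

1351

1 + 20 + 190 + 1140 = 1351.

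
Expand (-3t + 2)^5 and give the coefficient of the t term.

The general term is C(5,j)·(-3t)^j·(2)^(5-j); the t^1 term has j = 1.
C(5,1) = 5.
Coefficient = C(5,1) · (-3)^1 · 2^4 = 5 · (-3) · 16 = -240.

-240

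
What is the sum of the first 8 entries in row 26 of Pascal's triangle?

971712

1 + 26 + 325 + 2600 + 14950 + 65780 + 230230 + 657800 = 971712.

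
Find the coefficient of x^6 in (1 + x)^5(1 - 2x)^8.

Coefficient of x^6 = Σ_{j} C(5,j)·1^j·C(8,6-j)·(-2)^(6-j) for j from 0 to 5.
= 1792 + (-8960) + 11200 + (-4480) + 560 + (-16) = 96.

96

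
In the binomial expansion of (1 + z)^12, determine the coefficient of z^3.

220

The general term is C(12,j)·(1)^j·(z)^(12-j); the z^3 term has j = 9.
C(12,9) = 220.
Coefficient = C(12,9) = 220.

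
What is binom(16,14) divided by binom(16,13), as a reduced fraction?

C(n,k+1)/C(n,k) = (n−k)/(k+1) = (16−13)/(13+1) = 3/14.

3/14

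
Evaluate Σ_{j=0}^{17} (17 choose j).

Setting x = 1 in (1+x)^17 gives Σ C(17,j) = 2^17 = 131072.

131072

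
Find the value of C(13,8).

1287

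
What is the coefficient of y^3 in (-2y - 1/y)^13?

-329472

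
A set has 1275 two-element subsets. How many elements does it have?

n(n−1)/2 = 1275 ⇒ n(n−1) = 2550. Since 51·50 = 2550, n = 51.

51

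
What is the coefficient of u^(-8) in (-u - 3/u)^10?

196830

General term: C(10,j)·(-u)^j·(-3/u)^(10-j), with u-exponent 1j − 1(10−j) = 2j − 10.
Set 2j − 10 = -8: j = 1.
C(10,1) = 10; (-1)^1 = -1; (-3)^9 = -19683.
Coefficient = 10 · (-1) · (-19683) = 196830.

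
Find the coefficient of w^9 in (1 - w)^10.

-10

The general term is C(10,j)·(1)^j·(-w)^(10-j); the w^9 term has j = 1.
C(10,1) = 10.
Coefficient = C(10,1) · (-1)^9 = 10 · (-1) = -10.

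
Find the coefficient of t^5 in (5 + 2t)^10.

25200000

The general term is C(10,j)·(5)^j·(2t)^(10-j); the t^5 term has j = 5.
C(10,5) = 252.
Coefficient = C(10,5) · 5^5 · 2^5 = 252 · 3125 · 32 = 25200000.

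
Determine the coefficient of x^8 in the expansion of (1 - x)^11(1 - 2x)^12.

12232869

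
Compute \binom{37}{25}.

1852482996

C(37,25) = C(37,12) by symmetry.
C(37,12) = (37·36·35·34·33·32·31·30·29·28·27·26) / 12! = 887342319056793600 / 479001600 = 1852482996.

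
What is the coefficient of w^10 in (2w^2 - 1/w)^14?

768768

General term: C(14,j)·(2w^2)^j·(-1/w)^(14-j), with w-exponent 2j − 1(14−j) = 3j − 14.
Set 3j − 14 = 10: j = 8.
C(14,8) = 3003; 2^8 = 256; (-1)^6 = 1.
Coefficient = 3003 · 256 · 1 = 768768.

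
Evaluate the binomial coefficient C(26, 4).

C(26,4) = (26·25·24·23) / 4! = 358800 / 24 = 14950.

14950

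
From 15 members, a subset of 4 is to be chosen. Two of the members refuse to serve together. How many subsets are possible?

All 4-subsets: C(15,4) = 1365. Those containing both fixed elements: C(13,2) = 78.
1365 − 78 = 1287.

1287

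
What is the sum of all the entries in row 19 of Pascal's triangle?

Setting x = 1 in (1+x)^19 gives Σ C(19,i) = 2^19 = 524288.

524288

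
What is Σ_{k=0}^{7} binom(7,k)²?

3432

Σ C(7,k)² is the coefficient of x^7 in (1+x)^7(1+x)^7 = (1+x)^14, i.e. C(14,7) = 3432.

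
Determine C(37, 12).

1852482996

C(37,12) = (37·36·35·34·33·32·31·30·29·28·27·26) / 12! = 887342319056793600 / 479001600 = 1852482996.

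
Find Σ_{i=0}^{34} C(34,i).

17179869184

Setting x = 1 in (1+x)^34 gives Σ C(34,i) = 2^34 = 17179869184.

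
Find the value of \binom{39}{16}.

37711260990

C(39,16) = (39·38·37·36·35·34·33·32·31·30·29·28·27·26·25·24) / 16! = 789024790105300869120000 / 20922789888000 = 37711260990.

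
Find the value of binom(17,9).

24310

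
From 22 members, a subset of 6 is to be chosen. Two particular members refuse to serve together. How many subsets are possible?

All 6-subsets: C(22,6) = 74613. Those containing both fixed elements: C(20,4) = 4845.
74613 − 4845 = 69768.

69768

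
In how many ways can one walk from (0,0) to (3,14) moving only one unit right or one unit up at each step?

680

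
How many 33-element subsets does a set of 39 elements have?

3262623

C(39,33) = C(39,6) by symmetry.
C(39,6) = (39·38·37·36·35·34) / 6! = 2349088560 / 720 = 3262623.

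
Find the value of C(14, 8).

3003

C(14,8) = C(14,6) by symmetry.
C(14,6) = (14·13·12·11·10·9) / 6! = 2162160 / 720 = 3003.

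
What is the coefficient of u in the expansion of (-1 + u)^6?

-6

The general term is C(6,j)·(-1)^j·(u)^(6-j); the u^1 term has j = 5.
C(6,5) = 6.
Coefficient = C(6,5) · (-1)^5 = 6 · (-1) = -6.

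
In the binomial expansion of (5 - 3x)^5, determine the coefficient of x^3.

The general term is C(5,j)·(5)^j·(-3x)^(5-j); the x^3 term has j = 2.
C(5,2) = 10.
Coefficient = C(5,2) · 5^2 · (-3)^3 = 10 · 25 · (-27) = -6750.

-6750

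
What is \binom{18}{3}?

816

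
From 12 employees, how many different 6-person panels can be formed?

This is C(12,6) = 924.

924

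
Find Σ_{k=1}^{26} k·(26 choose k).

Differentiating (1+x)^26 and setting x=1: Σ k·C(26,k) = 26·2^25 = 872415232.

872415232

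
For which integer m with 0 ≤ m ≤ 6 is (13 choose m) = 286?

3

C(13,m) increases on 0 ≤ m ≤ 6. C(13,2) = 78 and C(13,3) = 286, so m = 3.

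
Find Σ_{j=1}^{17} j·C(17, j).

1114112

Since j·C(17,j) = 17·C(16,j−1), the sum is 17·2^16 = 17·65536 = 1114112.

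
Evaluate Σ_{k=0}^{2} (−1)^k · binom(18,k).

The partial alternating sum Σ_{k=0}^{2} (−1)^k C(18,k) = (−1)^2 C(17,2) = 136.

136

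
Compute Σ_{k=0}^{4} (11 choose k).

1 + 11 + 55 + 165 + 330 = 562.

562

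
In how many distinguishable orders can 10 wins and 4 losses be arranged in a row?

1001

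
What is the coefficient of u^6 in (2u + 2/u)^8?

General term: C(8,j)·(2u)^j·(2/u)^(8-j), with u-exponent 1j − 1(8−j) = 2j − 8.
Set 2j − 8 = 6: j = 7.
C(8,7) = 8; 2^7 = 128; 2^1 = 2.
Coefficient = 8 · 128 · 2 = 2048.

2048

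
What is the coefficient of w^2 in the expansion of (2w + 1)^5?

The general term is C(5,j)·(2w)^j·(1)^(5-j); the w^2 term has j = 2.
C(5,2) = 10.
Coefficient = C(5,2) · 2^2 = 10 · 4 = 40.

40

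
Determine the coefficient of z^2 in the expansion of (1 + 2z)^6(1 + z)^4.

Coefficient of z^2 = Σ_{j} C(6,j)·2^j·C(4,2-j)·1^(2-j) for j from 0 to 2.
= 6 + 48 + 60 = 114.

114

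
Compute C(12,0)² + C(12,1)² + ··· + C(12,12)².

Σ C(12,i)² is the coefficient of x^12 in (1+x)^12(1+x)^12 = (1+x)^24, i.e. C(24,12) = 2704156.

2704156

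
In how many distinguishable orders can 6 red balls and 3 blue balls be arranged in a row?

Choose positions for the red balls: C(9,6) = 84.

84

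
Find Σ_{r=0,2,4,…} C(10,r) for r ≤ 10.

512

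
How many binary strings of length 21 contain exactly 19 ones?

210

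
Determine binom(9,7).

36

C(9,7) = C(9,2) by symmetry.
C(9,2) = (9·8) / 2! = 72 / 2 = 36.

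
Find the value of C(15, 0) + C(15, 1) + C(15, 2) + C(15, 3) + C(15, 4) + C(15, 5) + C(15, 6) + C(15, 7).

1 + 15 + 105 + 455 + 1365 + 3003 + 5005 + 6435 = 16384.

16384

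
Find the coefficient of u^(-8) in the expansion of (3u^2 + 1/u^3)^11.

112266

General term: C(11,j)·(3u^2)^j·(1/u^3)^(11-j), with u-exponent 2j − 3(11−j) = 5j − 33.
Set 5j − 33 = -8: j = 5.
C(11,5) = 462; 3^5 = 243; 1^6 = 1.
Coefficient = 462 · 243 · 1 = 112266.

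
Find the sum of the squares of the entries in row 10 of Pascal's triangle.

By Vandermonde's identity, Σ C(10,i)² = C(20,10) = 184756.

184756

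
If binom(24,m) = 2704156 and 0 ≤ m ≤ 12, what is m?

12

C(24,m) increases on 0 ≤ m ≤ 12. C(24,11) = 2496144 and C(24,12) = 2704156, so m = 12.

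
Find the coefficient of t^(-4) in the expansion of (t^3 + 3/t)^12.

3897234

General term: C(12,j)·(t^3)^j·(3/t)^(12-j), with t-exponent 3j − 1(12−j) = 4j − 12.
Set 4j − 12 = -4: j = 2.
C(12,2) = 66; 1^2 = 1; 3^10 = 59049.
Coefficient = 66 · 1 · 59049 = 3897234.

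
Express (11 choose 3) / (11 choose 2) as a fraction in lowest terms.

C(n,k+1)/C(n,k) = (n−k)/(k+1) = (11−2)/(2+1) = 9/3 = 3.

3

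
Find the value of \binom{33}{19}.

C(33,19) = C(33,14) by symmetry.
C(33,14) = (33·32·31·30·29·28·27·26·25·24·23·22·21·20) / 14! = 71382386874839040000 / 87178291200 = 818809200.

818809200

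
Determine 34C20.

C(34,20) = C(34,14) by symmetry.
C(34,14) = (34·33·32·31·30·29·28·27·26·25·24·23·22·21) / 14! = 121350057687226368000 / 87178291200 = 1391975640.

1391975640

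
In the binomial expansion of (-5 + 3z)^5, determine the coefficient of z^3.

The general term is C(5,j)·(-5)^j·(3z)^(5-j); the z^3 term has j = 2.
C(5,2) = 10.
Coefficient = C(5,2) · (-5)^2 · 3^3 = 10 · 25 · 27 = 6750.

6750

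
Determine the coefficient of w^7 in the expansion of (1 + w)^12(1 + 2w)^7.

Coefficient of w^7 = Σ_{j} C(12,j)·1^j·C(7,7-j)·2^(7-j) for j from 0 to 7.
= 128 + 5376 + 44352 + 123200 + 138600 + 66528 + 12936 + 792 = 391912.

391912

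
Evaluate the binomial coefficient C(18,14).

C(18,14) = C(18,4) by symmetry.
C(18,4) = (18·17·16·15) / 4! = 73440 / 24 = 3060.

3060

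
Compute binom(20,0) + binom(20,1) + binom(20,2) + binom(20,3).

1351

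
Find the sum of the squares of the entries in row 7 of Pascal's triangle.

3432

By Vandermonde's identity, Σ C(7,r)² = C(14,7) = 3432.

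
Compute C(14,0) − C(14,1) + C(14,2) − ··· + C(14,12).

13

The partial alternating sum Σ_{k=0}^{12} (−1)^k C(14,k) = (−1)^12 C(13,12) = 13.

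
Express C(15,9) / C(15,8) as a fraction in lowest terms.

C(n,k+1)/C(n,k) = (n−k)/(k+1) = (15−8)/(8+1) = 7/9.

7/9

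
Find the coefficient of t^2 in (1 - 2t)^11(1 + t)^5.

Coefficient of t^2 = Σ_{j} C(11,j)·(-2)^j·C(5,2-j)·1^(2-j) for j from 0 to 2.
= 10 + (-110) + 220 = 120.

120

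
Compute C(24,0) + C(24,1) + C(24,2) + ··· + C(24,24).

Setting x = 1 in (1+x)^24 gives Σ C(24,j) = 2^24 = 16777216.

16777216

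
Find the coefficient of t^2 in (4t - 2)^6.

3840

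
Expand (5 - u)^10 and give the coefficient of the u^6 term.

The general term is C(10,j)·(5)^j·(-u)^(10-j); the u^6 term has j = 4.
C(10,4) = 210.
Coefficient = C(10,4) · 5^4 = 210 · 625 = 131250.

131250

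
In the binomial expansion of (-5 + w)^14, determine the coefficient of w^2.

22216796875

The general term is C(14,j)·(-5)^j·(w)^(14-j); the w^2 term has j = 12.
C(14,12) = 91.
Coefficient = C(14,12) · (-5)^12 = 91 · 244140625 = 22216796875.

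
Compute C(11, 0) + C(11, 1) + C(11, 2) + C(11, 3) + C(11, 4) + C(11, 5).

1024

1 + 11 + 55 + 165 + 330 + 462 = 1024.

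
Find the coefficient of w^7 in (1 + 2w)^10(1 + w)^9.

Coefficient of w^7 = Σ_{j} C(10,j)·2^j·C(9,7-j)·1^(7-j) for j from 0 to 7.
= 36 + 1680 + 22680 + 120960 + 282240 + 290304 + 120960 + 15360 = 854220.

854220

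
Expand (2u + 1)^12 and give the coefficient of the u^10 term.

The general term is C(12,j)·(2u)^j·(1)^(12-j); the u^10 term has j = 10.
C(12,10) = 66.
Coefficient = C(12,10) · 2^10 = 66 · 1024 = 67584.

67584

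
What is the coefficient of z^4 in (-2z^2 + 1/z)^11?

General term: C(11,j)·(-2z^2)^j·(1/z)^(11-j), with z-exponent 2j − 1(11−j) = 3j − 11.
Set 3j − 11 = 4: j = 5.
C(11,5) = 462; (-2)^5 = -32; 1^6 = 1.
Coefficient = 462 · (-32) · 1 = -14784.

-14784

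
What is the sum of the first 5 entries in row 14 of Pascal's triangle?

1471

1 + 14 + 91 + 364 + 1001 = 1471.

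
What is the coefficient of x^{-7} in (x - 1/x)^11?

General term: C(11,j)·(x)^j·(-1/x)^(11-j), with x-exponent 1j − 1(11−j) = 2j − 11.
Set 2j − 11 = -7: j = 2.
C(11,2) = 55; 1^2 = 1; (-1)^9 = -1.
Coefficient = 55 · 1 · (-1) = -55.

-55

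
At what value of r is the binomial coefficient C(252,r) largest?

126

C(252,r) is maximized at r = 252/2 = 126.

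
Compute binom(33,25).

13884156

C(33,25) = C(33,8) by symmetry.
C(33,8) = (33·32·31·30·29·28·27·26) / 8! = 559809169920 / 40320 = 13884156.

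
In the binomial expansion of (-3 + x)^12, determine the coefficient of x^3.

-4330260

The general term is C(12,j)·(-3)^j·(x)^(12-j); the x^3 term has j = 9.
C(12,9) = 220.
Coefficient = C(12,9) · (-3)^9 = 220 · (-19683) = -4330260.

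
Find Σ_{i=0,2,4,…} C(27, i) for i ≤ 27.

67108864

Half of (1+1)^27 + (1−1)^27 gives the even-index sum: 2^26 = 67108864.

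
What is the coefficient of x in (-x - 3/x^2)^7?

-189

General term: C(7,j)·(-x)^j·(-3/x^2)^(7-j), with x-exponent 1j − 2(7−j) = 3j − 14.
Set 3j − 14 = 1: j = 5.
C(7,5) = 21; (-1)^5 = -1; (-3)^2 = 9.
Coefficient = 21 · (-1) · 9 = -189.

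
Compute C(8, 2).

C(8,2) = (8·7) / 2! = 56 / 2 = 28.

28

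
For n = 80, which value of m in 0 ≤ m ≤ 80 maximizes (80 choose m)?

C(80,m) is maximized at m = 80/2 = 40.

40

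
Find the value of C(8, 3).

56

C(8,3) = (8·7·6) / 3! = 336 / 6 = 56.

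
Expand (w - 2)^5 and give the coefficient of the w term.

The general term is C(5,j)·(w)^j·(-2)^(5-j); the w^1 term has j = 1.
C(5,1) = 5.
Coefficient = C(5,1) · (-2)^4 = 5 · 16 = 80.

80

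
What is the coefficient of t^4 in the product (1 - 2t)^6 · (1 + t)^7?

-5

Coefficient of t^4 = Σ_{j} C(6,j)·(-2)^j·C(7,4-j)·1^(4-j) for j from 0 to 4.
= 35 + (-420) + 1260 + (-1120) + 240 = -5.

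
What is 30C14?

145422675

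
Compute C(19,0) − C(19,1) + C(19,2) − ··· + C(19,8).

The partial alternating sum Σ_{k=0}^{8} (−1)^k C(19,k) = (−1)^8 C(18,8) = 43758.

43758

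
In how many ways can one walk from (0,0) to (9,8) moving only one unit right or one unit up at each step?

24310

Each path is a sequence of 17 steps with 9 rights: C(17,9) = 24310.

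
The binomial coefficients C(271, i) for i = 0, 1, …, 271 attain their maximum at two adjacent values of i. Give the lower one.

135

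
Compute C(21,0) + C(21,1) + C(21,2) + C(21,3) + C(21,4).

1 + 21 + 210 + 1330 + 5985 = 7547.

7547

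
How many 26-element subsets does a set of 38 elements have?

2707475148

C(38,26) = C(38,12) by symmetry.
C(38,12) = (38·37·36·35·34·33·32·31·30·29·28·27) / 12! = 1296884927852236800 / 479001600 = 2707475148.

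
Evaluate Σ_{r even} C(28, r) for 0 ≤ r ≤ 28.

134217728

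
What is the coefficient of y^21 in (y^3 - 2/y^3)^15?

21840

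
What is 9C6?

84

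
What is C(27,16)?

13037895

C(27,16) = C(27,11) by symmetry.
C(27,11) = (27·26·25·24·23·22·21·20·19·18·17) / 11! = 520431047136000 / 39916800 = 13037895.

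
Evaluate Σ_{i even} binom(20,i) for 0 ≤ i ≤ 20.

524288

Even-i terms of row 20 sum to 2^19 = 524288.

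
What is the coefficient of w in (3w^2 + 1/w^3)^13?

8444007

General term: C(13,j)·(3w^2)^j·(1/w^3)^(13-j), with w-exponent 2j − 3(13−j) = 5j − 39.
Set 5j − 39 = 1: j = 8.
C(13,8) = 1287; 3^8 = 6561; 1^5 = 1.
Coefficient = 1287 · 6561 · 1 = 8444007.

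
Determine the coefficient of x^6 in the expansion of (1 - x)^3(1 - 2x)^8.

10976

Coefficient of x^6 = Σ_{j} C(3,j)·(-1)^j·C(8,6-j)·(-2)^(6-j) for j from 0 to 3.
= 1792 + 5376 + 3360 + 448 = 10976.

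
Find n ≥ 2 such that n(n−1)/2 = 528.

33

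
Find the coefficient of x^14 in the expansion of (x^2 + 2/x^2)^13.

2288

General term: C(13,j)·(x^2)^j·(2/x^2)^(13-j), with x-exponent 2j − 2(13−j) = 4j − 26.
Set 4j − 26 = 14: j = 10.
C(13,10) = 286; 1^10 = 1; 2^3 = 8.
Coefficient = 286 · 1 · 8 = 2288.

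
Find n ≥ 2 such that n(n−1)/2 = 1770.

n(n−1)/2 = 1770 ⇒ n(n−1) = 3540. Since 60·59 = 3540, n = 60.

60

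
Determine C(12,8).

C(12,8) = C(12,4) by symmetry.
C(12,4) = (12·11·10·9) / 4! = 11880 / 24 = 495.

495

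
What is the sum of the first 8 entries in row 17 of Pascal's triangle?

1 + 17 + 136 + 680 + 2380 + 6188 + 12376 + 19448 = 41226.

41226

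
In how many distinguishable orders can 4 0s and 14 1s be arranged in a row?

3060

Choose positions for the 0s: C(18,4) = 3060.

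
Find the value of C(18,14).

C(18,14) = C(18,4) by symmetry.
C(18,4) = (18·17·16·15) / 4! = 73440 / 24 = 3060.

3060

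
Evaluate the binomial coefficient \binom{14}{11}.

C(14,11) = C(14,3) by symmetry.
C(14,3) = (14·13·12) / 3! = 2184 / 6 = 364.

364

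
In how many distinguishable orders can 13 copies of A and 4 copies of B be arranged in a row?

Choose positions for the A's: C(17,13) = 2380.

2380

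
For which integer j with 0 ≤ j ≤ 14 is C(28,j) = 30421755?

12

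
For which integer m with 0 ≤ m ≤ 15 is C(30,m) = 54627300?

C(30,m) increases on 0 ≤ m ≤ 15. C(30,10) = 30045015 and C(30,11) = 54627300, so m = 11.

11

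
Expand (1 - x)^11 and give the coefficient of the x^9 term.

-55

The general term is C(11,j)·(1)^j·(-x)^(11-j); the x^9 term has j = 2.
C(11,2) = 55.
Coefficient = C(11,2) · (-1)^9 = 55 · (-1) = -55.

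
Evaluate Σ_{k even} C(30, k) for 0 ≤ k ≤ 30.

536870912

Even-k terms of row 30 sum to 2^29 = 536870912.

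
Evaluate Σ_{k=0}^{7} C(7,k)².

By Vandermonde's identity, Σ C(7,k)² = C(14,7) = 3432.

3432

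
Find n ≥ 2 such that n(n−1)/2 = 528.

n(n−1)/2 = 528 ⇒ n(n−1) = 1056. Since 33·32 = 1056, n = 33.

33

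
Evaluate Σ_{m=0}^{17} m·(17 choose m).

1114112

Since m·C(17,m) = 17·C(16,m−1), the sum is 17·2^16 = 17·65536 = 1114112.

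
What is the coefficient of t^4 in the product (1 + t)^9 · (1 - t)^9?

36

Coefficient of t^4 = Σ_{j} C(9,j)·1^j·C(9,4-j)·(-1)^(4-j) for j from 0 to 4.
= 126 + (-756) + 1296 + (-756) + 126 = 36.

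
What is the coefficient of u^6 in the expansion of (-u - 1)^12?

The general term is C(12,j)·(-u)^j·(-1)^(12-j); the u^6 term has j = 6.
C(12,6) = 924.
Coefficient = C(12,6) = 924.

924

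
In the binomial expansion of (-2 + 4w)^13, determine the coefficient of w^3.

The general term is C(13,j)·(-2)^j·(4w)^(13-j); the w^3 term has j = 10.
C(13,10) = 286.
Coefficient = C(13,10) · (-2)^10 · 4^3 = 286 · 1024 · 64 = 18743296.

18743296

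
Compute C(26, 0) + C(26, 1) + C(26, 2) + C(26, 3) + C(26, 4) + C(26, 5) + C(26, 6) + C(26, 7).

971712

1 + 26 + 325 + 2600 + 14950 + 65780 + 230230 + 657800 = 971712.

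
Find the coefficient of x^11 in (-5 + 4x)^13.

8178892800

The general term is C(13,j)·(-5)^j·(4x)^(13-j); the x^11 term has j = 2.
C(13,2) = 78.
Coefficient = C(13,2) · (-5)^2 · 4^11 = 78 · 25 · 4194304 = 8178892800.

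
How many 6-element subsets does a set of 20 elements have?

38760

C(20,6) = (20·19·18·17·16·15) / 6! = 27907200 / 720 = 38760.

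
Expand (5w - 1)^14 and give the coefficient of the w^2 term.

2275

The general term is C(14,j)·(5w)^j·(-1)^(14-j); the w^2 term has j = 2.
C(14,2) = 91.
Coefficient = C(14,2) · 5^2 = 91 · 25 = 2275.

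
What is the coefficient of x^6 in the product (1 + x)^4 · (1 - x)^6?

2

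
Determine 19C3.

C(19,3) = (19·18·17) / 3! = 5814 / 6 = 969.

969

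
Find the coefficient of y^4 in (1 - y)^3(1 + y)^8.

-22

Coefficient of y^4 = Σ_{j} C(3,j)·(-1)^j·C(8,4-j)·1^(4-j) for j from 0 to 3.
= 70 + (-168) + 84 + (-8) = -22.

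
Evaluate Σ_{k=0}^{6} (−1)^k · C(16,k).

The partial alternating sum Σ_{k=0}^{6} (−1)^k C(16,k) = (−1)^6 C(15,6) = 5005.

5005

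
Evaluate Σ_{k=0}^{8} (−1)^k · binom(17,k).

The partial alternating sum Σ_{k=0}^{8} (−1)^k C(17,k) = (−1)^8 C(16,8) = 12870.

12870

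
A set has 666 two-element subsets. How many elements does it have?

n(n−1)/2 = 666 ⇒ n(n−1) = 1332. Since 37·36 = 1332, n = 37.

37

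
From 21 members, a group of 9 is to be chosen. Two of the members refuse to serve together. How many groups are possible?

All 9-subsets: C(21,9) = 293930. Those containing both fixed elements: C(19,7) = 50388.
293930 − 50388 = 243542.

243542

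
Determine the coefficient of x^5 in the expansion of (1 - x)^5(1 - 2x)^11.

Coefficient of x^5 = Σ_{j} C(5,j)·(-1)^j·C(11,5-j)·(-2)^(5-j) for j from 0 to 5.
= (-14784) + (-26400) + (-13200) + (-2200) + (-110) + (-1) = -56695.

-56695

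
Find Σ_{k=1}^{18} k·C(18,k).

2359296

Differentiating (1+x)^18 and setting x=1: Σ k·C(18,k) = 18·2^17 = 2359296.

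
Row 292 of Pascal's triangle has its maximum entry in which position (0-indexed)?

C(292,i) is maximized at i = 292/2 = 146.

146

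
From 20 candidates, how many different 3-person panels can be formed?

This is C(20,3) = 1140.

1140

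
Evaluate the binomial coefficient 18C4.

3060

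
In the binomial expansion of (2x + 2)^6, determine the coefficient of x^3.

The general term is C(6,j)·(2x)^j·(2)^(6-j); the x^3 term has j = 3.
C(6,3) = 20.
Coefficient = C(6,3) · 2^3 · 2^3 = 20 · 8 · 8 = 1280.

1280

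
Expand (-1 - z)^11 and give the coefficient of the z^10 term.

-11

The general term is C(11,j)·(-1)^j·(-z)^(11-j); the z^10 term has j = 1.
C(11,1) = 11.
Coefficient = C(11,1) · (-1)^1 = 11 · (-1) = -11.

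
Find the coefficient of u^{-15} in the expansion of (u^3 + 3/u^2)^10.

196830

General term: C(10,j)·(u^3)^j·(3/u^2)^(10-j), with u-exponent 3j − 2(10−j) = 5j − 20.
Set 5j − 20 = -15: j = 1.
C(10,1) = 10; 1^1 = 1; 3^9 = 19683.
Coefficient = 10 · 1 · 19683 = 196830.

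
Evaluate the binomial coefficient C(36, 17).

C(36,17) = (36·35·34·33·32·31·30·29·28·27·26·25·24·23·22·21·20) / 17! = 3058021453718104473600000 / 355687428096000 = 8597496600.

8597496600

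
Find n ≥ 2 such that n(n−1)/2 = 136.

17

n(n−1)/2 = 136 ⇒ n(n−1) = 272. Since 17·16 = 272, n = 17.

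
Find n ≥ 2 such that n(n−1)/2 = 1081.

47

n(n−1)/2 = 1081 ⇒ n(n−1) = 2162. Since 47·46 = 2162, n = 47.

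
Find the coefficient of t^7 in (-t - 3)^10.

The general term is C(10,j)·(-t)^j·(-3)^(10-j); the t^7 term has j = 7.
C(10,7) = 120.
Coefficient = C(10,7) · (-1)^7 · (-3)^3 = 120 · (-1) · (-27) = 3240.

3240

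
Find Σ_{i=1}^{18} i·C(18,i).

2359296

Differentiating (1+x)^18 and setting x=1: Σ i·C(18,i) = 18·2^17 = 2359296.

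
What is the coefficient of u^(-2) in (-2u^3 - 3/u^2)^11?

-11547360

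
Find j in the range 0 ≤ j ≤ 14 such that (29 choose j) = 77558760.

C(29,j) increases on 0 ≤ j ≤ 14. C(29,13) = 67863915 and C(29,14) = 77558760, so j = 14.

14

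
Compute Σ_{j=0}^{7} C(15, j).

16384

1 + 15 + 105 + 455 + 1365 + 3003 + 5005 + 6435 = 16384.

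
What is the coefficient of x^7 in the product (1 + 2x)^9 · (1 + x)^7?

Coefficient of x^7 = Σ_{j} C(9,j)·2^j·C(7,7-j)·1^(7-j) for j from 0 to 7.
= 1 + 126 + 3024 + 23520 + 70560 + 84672 + 37632 + 4608 = 224143.

224143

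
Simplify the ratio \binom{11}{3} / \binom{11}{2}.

C(n,k+1)/C(n,k) = (n−k)/(k+1) = (11−2)/(2+1) = 9/3 = 3.

3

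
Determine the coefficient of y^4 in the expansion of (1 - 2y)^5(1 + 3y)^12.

Coefficient of y^4 = Σ_{j} C(5,j)·(-2)^j·C(12,4-j)·3^(4-j) for j from 0 to 4.
= 40095 + (-59400) + 23760 + (-2880) + 80 = 1655.

1655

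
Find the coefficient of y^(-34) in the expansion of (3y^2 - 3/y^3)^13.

General term: C(13,j)·(3y^2)^j·(-3/y^3)^(13-j), with y-exponent 2j − 3(13−j) = 5j − 39.
Set 5j − 39 = -34: j = 1.
C(13,1) = 13; 3^1 = 3; (-3)^12 = 531441.
Coefficient = 13 · 3 · 531441 = 20726199.

20726199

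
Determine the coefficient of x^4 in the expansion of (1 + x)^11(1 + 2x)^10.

27450

Coefficient of x^4 = Σ_{j} C(11,j)·1^j·C(10,4-j)·2^(4-j) for j from 0 to 4.
= 3360 + 10560 + 9900 + 3300 + 330 = 27450.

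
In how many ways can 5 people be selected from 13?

1287

This is C(13,5) = 1287.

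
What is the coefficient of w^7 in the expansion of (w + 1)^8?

8

The general term is C(8,j)·(w)^j·(1)^(8-j); the w^7 term has j = 7.
C(8,7) = 8.
Coefficient = C(8,7) = 8.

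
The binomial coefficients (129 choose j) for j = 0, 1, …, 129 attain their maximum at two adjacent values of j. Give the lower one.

64

For odd n = 129, C(129,j) peaks at j = (n−1)/2 and (n+1)/2; the lower is 64.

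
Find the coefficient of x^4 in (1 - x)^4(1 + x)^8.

Coefficient of x^4 = Σ_{j} C(4,j)·(-1)^j·C(8,4-j)·1^(4-j) for j from 0 to 4.
= 70 + (-224) + 168 + (-32) + 1 = -17.

-17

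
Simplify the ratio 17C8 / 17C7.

5/4

C(n,k+1)/C(n,k) = (n−k)/(k+1) = (17−7)/(7+1) = 10/8 = 5/4.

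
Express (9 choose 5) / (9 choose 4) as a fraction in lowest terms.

C(n,k+1)/C(n,k) = (n−k)/(k+1) = (9−4)/(4+1) = 5/5 = 1.

1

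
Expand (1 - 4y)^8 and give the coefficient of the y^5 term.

The general term is C(8,j)·(1)^j·(-4y)^(8-j); the y^5 term has j = 3.
C(8,3) = 56.
Coefficient = C(8,3) · (-4)^5 = 56 · (-1024) = -57344.

-57344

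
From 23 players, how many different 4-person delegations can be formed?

8855

This is C(23,4) = 8855.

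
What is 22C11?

C(22,11) = (22·21·20·19·18·17·16·15·14·13·12) / 11! = 28158588057600 / 39916800 = 705432.

705432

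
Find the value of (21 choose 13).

203490

C(21,13) = C(21,8) by symmetry.
C(21,8) = (21·20·19·18·17·16·15·14) / 8! = 8204716800 / 40320 = 203490.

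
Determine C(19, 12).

50388

C(19,12) = C(19,7) by symmetry.
C(19,7) = (19·18·17·16·15·14·13) / 7! = 253955520 / 5040 = 50388.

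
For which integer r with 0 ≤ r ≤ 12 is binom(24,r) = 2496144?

C(24,r) increases on 0 ≤ r ≤ 12. C(24,10) = 1961256 and C(24,11) = 2496144, so r = 11.

11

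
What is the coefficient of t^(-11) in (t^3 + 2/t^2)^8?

General term: C(8,j)·(t^3)^j·(2/t^2)^(8-j), with t-exponent 3j − 2(8−j) = 5j − 16.
Set 5j − 16 = -11: j = 1.
C(8,1) = 8; 1^1 = 1; 2^7 = 128.
Coefficient = 8 · 1 · 128 = 1024.

1024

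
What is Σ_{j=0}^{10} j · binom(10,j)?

5120

Since j·C(10,j) = 10·C(9,j−1), the sum is 10·2^9 = 10·512 = 5120.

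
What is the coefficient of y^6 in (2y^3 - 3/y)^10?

2449440

General term: C(10,j)·(2y^3)^j·(-3/y)^(10-j), with y-exponent 3j − 1(10−j) = 4j − 10.
Set 4j − 10 = 6: j = 4.
C(10,4) = 210; 2^4 = 16; (-3)^6 = 729.
Coefficient = 210 · 16 · 729 = 2449440.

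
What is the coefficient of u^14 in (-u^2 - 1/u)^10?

General term: C(10,j)·(-u^2)^j·(-1/u)^(10-j), with u-exponent 2j − 1(10−j) = 3j − 10.
Set 3j − 10 = 14: j = 8.
C(10,8) = 45; (-1)^8 = 1; (-1)^2 = 1.
Coefficient = 45 · 1 · 1 = 45.

45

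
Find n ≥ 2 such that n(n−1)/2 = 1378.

n(n−1)/2 = 1378 ⇒ n(n−1) = 2756. Since 53·52 = 2756, n = 53.

53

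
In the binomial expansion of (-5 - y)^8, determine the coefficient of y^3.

175000

The general term is C(8,j)·(-5)^j·(-y)^(8-j); the y^3 term has j = 5.
C(8,5) = 56.
Coefficient = C(8,5) · (-5)^5 · (-1)^3 = 56 · (-3125) · (-1) = 175000.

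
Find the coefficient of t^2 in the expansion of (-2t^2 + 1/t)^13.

General term: C(13,j)·(-2t^2)^j·(1/t)^(13-j), with t-exponent 2j − 1(13−j) = 3j − 13.
Set 3j − 13 = 2: j = 5.
C(13,5) = 1287; (-2)^5 = -32; 1^8 = 1.
Coefficient = 1287 · (-32) · 1 = -41184.

-41184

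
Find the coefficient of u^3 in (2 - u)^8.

-1792

The general term is C(8,j)·(2)^j·(-u)^(8-j); the u^3 term has j = 5.
C(8,5) = 56.
Coefficient = C(8,5) · 2^5 · (-1)^3 = 56 · 32 · (-1) = -1792.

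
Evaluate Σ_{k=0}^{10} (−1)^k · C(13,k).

The partial alternating sum Σ_{k=0}^{10} (−1)^k C(13,k) = (−1)^10 C(12,10) = 66.

66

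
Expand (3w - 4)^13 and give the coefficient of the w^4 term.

-15182069760

The general term is C(13,j)·(3w)^j·(-4)^(13-j); the w^4 term has j = 4.
C(13,4) = 715.
Coefficient = C(13,4) · 3^4 · (-4)^9 = 715 · 81 · (-262144) = -15182069760.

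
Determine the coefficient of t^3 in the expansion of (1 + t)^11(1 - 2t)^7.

39

Coefficient of t^3 = Σ_{j} C(11,j)·1^j·C(7,3-j)·(-2)^(3-j) for j from 0 to 3.
= (-280) + 924 + (-770) + 165 = 39.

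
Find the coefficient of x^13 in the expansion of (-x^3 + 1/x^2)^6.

-6

General term: C(6,j)·(-x^3)^j·(1/x^2)^(6-j), with x-exponent 3j − 2(6−j) = 5j − 12.
Set 5j − 12 = 13: j = 5.
C(6,5) = 6; (-1)^5 = -1; 1^1 = 1.
Coefficient = 6 · (-1) · 1 = -6.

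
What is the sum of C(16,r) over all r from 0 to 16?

65536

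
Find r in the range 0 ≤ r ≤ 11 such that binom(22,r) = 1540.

C(22,r) increases on 0 ≤ r ≤ 11. C(22,2) = 231 and C(22,3) = 1540, so r = 3.

3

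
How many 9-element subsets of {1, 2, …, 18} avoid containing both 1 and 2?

All 9-subsets: C(18,9) = 48620. Those containing both fixed elements: C(16,7) = 11440.
48620 − 11440 = 37180.

37180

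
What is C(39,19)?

68923264410

C(39,19) = (39·38·37·36·35·34·33·32·31·30·29·28·27·26·25·24·23·22·21) / 19! = 8384177419658927035269120000 / 121645100408832000 = 68923264410.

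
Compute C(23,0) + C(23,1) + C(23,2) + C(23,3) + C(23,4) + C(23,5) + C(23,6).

145499

1 + 23 + 253 + 1771 + 8855 + 33649 + 100947 = 145499.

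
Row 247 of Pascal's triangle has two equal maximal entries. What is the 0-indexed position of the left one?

123

For odd n = 247, C(247,m) peaks at m = (n−1)/2 and (n+1)/2; the lesser is 123.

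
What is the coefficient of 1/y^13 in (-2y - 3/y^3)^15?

General term: C(15,j)·(-2y)^j·(-3/y^3)^(15-j), with y-exponent 1j − 3(15−j) = 4j − 45.
Set 4j − 45 = -13: j = 8.
C(15,8) = 6435; (-2)^8 = 256; (-3)^7 = -2187.
Coefficient = 6435 · 256 · (-2187) = -3602776320.

-3602776320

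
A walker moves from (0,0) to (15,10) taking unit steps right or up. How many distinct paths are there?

Each path is a sequence of 25 steps with 15 rights: C(25,15) = 3268760.

3268760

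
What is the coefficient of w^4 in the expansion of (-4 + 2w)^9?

-2064384

The general term is C(9,j)·(-4)^j·(2w)^(9-j); the w^4 term has j = 5.
C(9,5) = 126.
Coefficient = C(9,5) · (-4)^5 · 2^4 = 126 · (-1024) · 16 = -2064384.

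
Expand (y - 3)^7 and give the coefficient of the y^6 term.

The general term is C(7,j)·(y)^j·(-3)^(7-j); the y^6 term has j = 6.
C(7,6) = 7.
Coefficient = C(7,6) · (-3)^1 = 7 · (-3) = -21.

-21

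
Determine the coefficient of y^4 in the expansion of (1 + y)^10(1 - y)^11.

45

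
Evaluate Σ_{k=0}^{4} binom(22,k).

1 + 22 + 231 + 1540 + 7315 = 9109.

9109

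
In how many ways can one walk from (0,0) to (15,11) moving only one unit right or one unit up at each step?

7726160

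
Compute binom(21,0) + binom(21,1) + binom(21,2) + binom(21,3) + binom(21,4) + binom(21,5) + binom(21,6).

82160

1 + 21 + 210 + 1330 + 5985 + 20349 + 54264 = 82160.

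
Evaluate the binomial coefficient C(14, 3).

364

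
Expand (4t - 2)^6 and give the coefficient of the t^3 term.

The general term is C(6,j)·(4t)^j·(-2)^(6-j); the t^3 term has j = 3.
C(6,3) = 20.
Coefficient = C(6,3) · 4^3 · (-2)^3 = 20 · 64 · (-8) = -10240.

-10240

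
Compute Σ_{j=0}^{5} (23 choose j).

1 + 23 + 253 + 1771 + 8855 + 33649 = 44552.

44552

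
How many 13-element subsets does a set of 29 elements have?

C(29,13) = (29·28·27·26·25·24·23·22·21·20·19·18·17) / 13! = 422590010274432000 / 6227020800 = 67863915.

67863915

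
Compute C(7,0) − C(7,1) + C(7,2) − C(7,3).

The partial alternating sum Σ_{k=0}^{3} (−1)^k C(7,k) = (−1)^3 C(6,3) = -20.

-20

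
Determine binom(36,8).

30260340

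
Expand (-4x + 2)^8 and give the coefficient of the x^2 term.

The general term is C(8,j)·(-4x)^j·(2)^(8-j); the x^2 term has j = 2.
C(8,2) = 28.
Coefficient = C(8,2) · (-4)^2 · 2^6 = 28 · 16 · 64 = 28672.

28672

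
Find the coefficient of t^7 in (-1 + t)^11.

330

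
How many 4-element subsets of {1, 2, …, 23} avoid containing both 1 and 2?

8645

All 4-subsets: C(23,4) = 8855. Those containing both fixed elements: C(21,2) = 210.
8855 − 210 = 8645.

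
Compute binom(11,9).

55

C(11,9) = C(11,2) by symmetry.
C(11,2) = (11·10) / 2! = 110 / 2 = 55.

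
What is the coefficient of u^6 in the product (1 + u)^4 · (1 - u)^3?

-1

Coefficient of u^6 = Σ_{j} C(4,j)·1^j·C(3,6-j)·(-1)^(6-j) for j from 3 to 4.
= (-4) + 3 = -1.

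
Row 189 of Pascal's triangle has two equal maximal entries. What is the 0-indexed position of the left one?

For odd n = 189, C(189,j) peaks at j = (n−1)/2 and (n+1)/2; the smaller is 94.

94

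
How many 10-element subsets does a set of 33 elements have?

92561040

C(33,10) = (33·32·31·30·29·28·27·26·25·24) / 10! = 335885501952000 / 3628800 = 92561040.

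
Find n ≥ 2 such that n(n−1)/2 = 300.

25

n(n−1)/2 = 300 ⇒ n(n−1) = 600. Since 25·24 = 600, n = 25.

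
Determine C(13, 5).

1287

C(13,5) = (13·12·11·10·9) / 5! = 154440 / 120 = 1287.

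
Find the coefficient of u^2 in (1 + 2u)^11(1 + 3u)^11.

Coefficient of u^2 = Σ_{j} C(11,j)·2^j·C(11,2-j)·3^(2-j) for j from 0 to 2.
= 495 + 726 + 220 = 1441.

1441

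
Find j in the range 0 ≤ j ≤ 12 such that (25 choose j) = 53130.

C(25,j) increases on 0 ≤ j ≤ 12. C(25,4) = 12650 and C(25,5) = 53130, so j = 5.

5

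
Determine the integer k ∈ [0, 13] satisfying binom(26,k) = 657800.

C(26,k) increases on 0 ≤ k ≤ 13. C(26,6) = 230230 and C(26,7) = 657800, so k = 7.

7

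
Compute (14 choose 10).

1001

C(14,10) = C(14,4) by symmetry.
C(14,4) = (14·13·12·11) / 4! = 24024 / 24 = 1001.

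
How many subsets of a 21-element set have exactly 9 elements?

293930

Choose the 9 positions: C(21,9) = 293930.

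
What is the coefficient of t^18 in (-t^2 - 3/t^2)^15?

-12285

General term: C(15,j)·(-t^2)^j·(-3/t^2)^(15-j), with t-exponent 2j − 2(15−j) = 4j − 30.
Set 4j − 30 = 18: j = 12.
C(15,12) = 455; (-1)^12 = 1; (-3)^3 = -27.
Coefficient = 455 · 1 · (-27) = -12285.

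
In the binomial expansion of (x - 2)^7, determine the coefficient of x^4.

-280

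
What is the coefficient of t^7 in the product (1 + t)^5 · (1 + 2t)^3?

52

Coefficient of t^7 = Σ_{j} C(5,j)·1^j·C(3,7-j)·2^(7-j) for j from 4 to 5.
= 40 + 12 = 52.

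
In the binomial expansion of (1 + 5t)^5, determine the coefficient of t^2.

250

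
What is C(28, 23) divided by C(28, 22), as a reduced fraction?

6/23

C(n,k+1)/C(n,k) = (n−k)/(k+1) = (28−22)/(22+1) = 6/23.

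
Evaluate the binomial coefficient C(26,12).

9657700

C(26,12) = (26·25·24·23·22·21·20·19·18·17·16·15) / 12! = 4626053752320000 / 479001600 = 9657700.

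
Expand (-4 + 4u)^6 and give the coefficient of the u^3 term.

The general term is C(6,j)·(-4)^j·(4u)^(6-j); the u^3 term has j = 3.
C(6,3) = 20.
Coefficient = C(6,3) · (-4)^3 · 4^3 = 20 · (-64) · 64 = -81920.

-81920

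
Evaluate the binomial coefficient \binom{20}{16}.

4845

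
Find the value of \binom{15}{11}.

C(15,11) = C(15,4) by symmetry.
C(15,4) = (15·14·13·12) / 4! = 32760 / 24 = 1365.

1365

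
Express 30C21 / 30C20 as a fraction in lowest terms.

C(n,k+1)/C(n,k) = (n−k)/(k+1) = (30−20)/(20+1) = 10/21.

10/21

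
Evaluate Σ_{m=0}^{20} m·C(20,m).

10485760

Since m·C(20,m) = 20·C(19,m−1), the sum is 20·2^19 = 20·524288 = 10485760.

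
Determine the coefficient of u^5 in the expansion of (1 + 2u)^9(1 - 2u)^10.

-1152

Coefficient of u^5 = Σ_{j} C(9,j)·2^j·C(10,5-j)·(-2)^(5-j) for j from 0 to 5.
= (-8064) + 60480 + (-138240) + 120960 + (-40320) + 4032 = -1152.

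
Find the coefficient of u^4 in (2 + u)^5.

10

The general term is C(5,j)·(2)^j·(u)^(5-j); the u^4 term has j = 1.
C(5,1) = 5.
Coefficient = C(5,1) · 2^1 = 5 · 2 = 10.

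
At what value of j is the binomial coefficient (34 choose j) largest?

17

C(34,j) is maximized at j = 34/2 = 17.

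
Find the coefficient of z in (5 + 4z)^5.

The general term is C(5,j)·(5)^j·(4z)^(5-j); the z^1 term has j = 4.
C(5,4) = 5.
Coefficient = C(5,4) · 5^4 · 4^1 = 5 · 625 · 4 = 12500.

12500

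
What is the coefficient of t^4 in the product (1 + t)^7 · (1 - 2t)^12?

339

Coefficient of t^4 = Σ_{j} C(7,j)·1^j·C(12,4-j)·(-2)^(4-j) for j from 0 to 4.
= 7920 + (-12320) + 5544 + (-840) + 35 = 339.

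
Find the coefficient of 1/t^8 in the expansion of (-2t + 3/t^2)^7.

General term: C(7,j)·(-2t)^j·(3/t^2)^(7-j), with t-exponent 1j − 2(7−j) = 3j − 14.
Set 3j − 14 = -8: j = 2.
C(7,2) = 21; (-2)^2 = 4; 3^5 = 243.
Coefficient = 21 · 4 · 243 = 20412.

20412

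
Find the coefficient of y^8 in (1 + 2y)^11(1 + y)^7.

Coefficient of y^8 = Σ_{j} C(11,j)·2^j·C(7,8-j)·1^(8-j) for j from 1 to 8.
= 22 + 1540 + 27720 + 184800 + 517440 + 620928 + 295680 + 42240 = 1690370.

1690370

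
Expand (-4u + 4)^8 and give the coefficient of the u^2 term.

1835008

The general term is C(8,j)·(-4u)^j·(4)^(8-j); the u^2 term has j = 2.
C(8,2) = 28.
Coefficient = C(8,2) · (-4)^2 · 4^6 = 28 · 16 · 4096 = 1835008.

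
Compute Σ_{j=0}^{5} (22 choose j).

35443

1 + 22 + 231 + 1540 + 7315 + 26334 = 35443.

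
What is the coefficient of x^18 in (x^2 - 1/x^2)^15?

-455

General term: C(15,j)·(x^2)^j·(-1/x^2)^(15-j), with x-exponent 2j − 2(15−j) = 4j − 30.
Set 4j − 30 = 18: j = 12.
C(15,12) = 455; 1^12 = 1; (-1)^3 = -1.
Coefficient = 455 · 1 · (-1) = -455.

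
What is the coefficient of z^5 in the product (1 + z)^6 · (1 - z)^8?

-30

Coefficient of z^5 = Σ_{j} C(6,j)·1^j·C(8,5-j)·(-1)^(5-j) for j from 0 to 5.
= (-56) + 420 + (-840) + 560 + (-120) + 6 = -30.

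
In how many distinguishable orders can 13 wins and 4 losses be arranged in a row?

Choose positions for the wins: C(17,13) = 2380.

2380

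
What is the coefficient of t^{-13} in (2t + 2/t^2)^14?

General term: C(14,j)·(2t)^j·(2/t^2)^(14-j), with t-exponent 1j − 2(14−j) = 3j − 28.
Set 3j − 28 = -13: j = 5.
C(14,5) = 2002; 2^5 = 32; 2^9 = 512.
Coefficient = 2002 · 32 · 512 = 32800768.

32800768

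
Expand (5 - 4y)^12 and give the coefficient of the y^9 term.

-7208960000

The general term is C(12,j)·(5)^j·(-4y)^(12-j); the y^9 term has j = 3.
C(12,3) = 220.
Coefficient = C(12,3) · 5^3 · (-4)^9 = 220 · 125 · (-262144) = -7208960000.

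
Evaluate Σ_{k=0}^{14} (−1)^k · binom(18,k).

680

The partial alternating sum Σ_{k=0}^{14} (−1)^k C(18,k) = (−1)^14 C(17,14) = 680.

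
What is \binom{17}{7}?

C(17,7) = (17·16·15·14·13·12·11) / 7! = 98017920 / 5040 = 19448.

19448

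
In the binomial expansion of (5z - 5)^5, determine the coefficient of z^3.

31250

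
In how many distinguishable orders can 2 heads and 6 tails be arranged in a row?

28

Choose positions for the heads: C(8,2) = 28.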